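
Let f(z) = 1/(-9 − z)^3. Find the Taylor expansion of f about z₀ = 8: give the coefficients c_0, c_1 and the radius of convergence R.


Let w = z − z₀, so z = z₀ + w.
Then -9 − z = -9 − (z₀ + w) = (-9 − z₀) − w = -17 − w.
f(z) = 1/(-17 − w)^3 = (1/(-17)^3) · (1 − w/(-17))^{−3}.
By the binomial series (1−u)^{−3} = Σ_{n≥0} C(n+2, 2) u^n for |u|<1, with u = w/(-17):
  c_n = C(n+2, 2) / (-17)^(n+3).
  c_0 = 1/(-17)^3 = -1/4913.
  c_1 = 3/(-17)^4 = 3/83521.
The series is valid for |w/d| < 1, i.e. |z − z₀| < |d|.
Radius of convergence: R = |-9 − z₀| = |-17| = 17 (distance from z₀ to the singularity z = -9).

c_0 = -1/4913, c_1 = 3/83521; R = 17.


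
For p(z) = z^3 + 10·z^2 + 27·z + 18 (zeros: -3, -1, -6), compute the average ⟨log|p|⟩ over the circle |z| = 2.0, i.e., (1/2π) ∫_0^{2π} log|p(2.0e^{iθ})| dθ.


Zeros: -6, -3, -1; r = 2.0.
Inside |z| < r: -1. Outside (|z| ≥ r): -6, -3.
p(0) = 18, so log|p(0)| = log(18) = 2.8904.
Apply Jensen: I(r) = log|p(0)| + Σ_k log(r/|z_k|), summed over zeros inside |z| < r.
  log(r/|z_k|) for z_k = -1: log(2.0/1) = 0.6931
  Outside zeros (-6, -3) contribute nothing to the Jensen sum.
Sum over inside zeros: 0.6931.
I(r) = log|p(0)| + (inside sum) = 2.8904 + 0.6931 = 3.5835.
Note: since some zeros are outside |z| ≤ r, the simplified n·log(r) form does NOT apply — only the inside zeros contribute.

I(r) ≈ 3.5835.


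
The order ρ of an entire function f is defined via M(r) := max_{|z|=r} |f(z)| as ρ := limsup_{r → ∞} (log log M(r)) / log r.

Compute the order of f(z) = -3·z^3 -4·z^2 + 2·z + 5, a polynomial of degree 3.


|f(z)| ≤ Σ|c_k|·r^k = O(r^3) as r → ∞. Polynomial growth is O(e^{r^ε}) for every ε > 0 (since r^3/e^{r^ε} → 0), so ρ ≤ ε for all ε > 0, i.e. ρ = 0. Every nonconstant polynomial has order 0.
Therefore ρ = 0.

Order ρ = 0.


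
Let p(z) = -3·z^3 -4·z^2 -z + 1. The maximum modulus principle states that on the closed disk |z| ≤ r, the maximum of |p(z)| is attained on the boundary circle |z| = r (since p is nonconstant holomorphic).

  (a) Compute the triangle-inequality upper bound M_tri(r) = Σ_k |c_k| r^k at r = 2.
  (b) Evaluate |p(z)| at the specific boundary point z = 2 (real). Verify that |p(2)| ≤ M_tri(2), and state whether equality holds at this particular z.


Coefficients: c_0 = 1, c_1 = -1, c_2 = -4, c_3 = -3. Radius r = 2.
Part (a). Triangle bound: M_tri(r) = Σ_k |c_k| r^k
  = |1|·2^0 + |-1|·2^1 + |-4|·2^2 + |-3|·2^3
  = 1 + 2 + 16 + 24 = 43.
This bounds M(r) := max_{|z|=r} |p(z)| from above; equality holds iff all terms c_k z^k can be made to align in phase at a single z on |z|=r.
Part (b). At z = 2 (real, on the circle |z| = r):
  p(2) = (1)·2^0 + (-1)·2^1 + (-4)·2^2 + (-3)·2^3 = -41.
  |p(2)| = 41.
Check: |p(2)| = 41 ≤ 43 = M_tri(2). ✓ Equality does not hold at z = 2 (the coefficients have mixed signs, so the terms do not all align in phase there).

M_tri(2) = 43; |p(2)| = 41; equality at z=2: no.


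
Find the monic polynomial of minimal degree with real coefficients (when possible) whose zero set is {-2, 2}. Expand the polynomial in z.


The polynomial is p(z) = ∏_{α ∈ S} (z − α), where S = {-2, 2}.
Expanding the product yields: p(z) = z^2 -4.
The resulting polynomial has degree 2 and real coefficients as required.

p(z) = z^2 -4.


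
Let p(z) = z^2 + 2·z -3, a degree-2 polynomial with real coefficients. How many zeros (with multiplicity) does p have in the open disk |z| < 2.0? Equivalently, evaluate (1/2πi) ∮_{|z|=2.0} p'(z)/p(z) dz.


The zeros of p are: -3, 1.
Their magnitudes are: 3, 1.
Zeros with |z| < R = 2.0: 1.
Count = 1.
By the argument principle, (1/2πi) ∮_{|z|=R} p'(z)/p(z) dz equals exactly this count.

Number of zeros inside |z| < 2.0: 1.


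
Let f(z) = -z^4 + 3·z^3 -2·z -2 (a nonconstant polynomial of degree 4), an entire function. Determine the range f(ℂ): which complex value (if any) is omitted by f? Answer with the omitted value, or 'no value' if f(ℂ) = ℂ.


Little Picard bounds the complement of f(ℂ) to at most one point.
For every w ∈ ℂ, the equation p(z) − w = 0 is a nonconstant polynomial in z and hence has at least one root by the fundamental theorem of algebra. So p is surjective onto ℂ, omitting no value.

Omitted value: no value.


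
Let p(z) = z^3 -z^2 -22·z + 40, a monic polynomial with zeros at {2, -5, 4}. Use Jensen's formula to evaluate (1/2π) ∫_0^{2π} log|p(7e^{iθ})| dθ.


Zeros: -5, 2, 4; r = 7.
Inside |z| < r: -5, 2, 4. Outside (|z| ≥ r): ∅.
p(0) = 40, so log|p(0)| = log(40) = 3.6889.
Apply Jensen: I(r) = log|p(0)| + Σ_k log(r/|z_k|), summed over zeros inside |z| < r.
  log(r/|z_k|) for z_k = 2: log(7/2) = 1.2528
  log(r/|z_k|) for z_k = -5: log(7/5) = 0.3365
  log(r/|z_k|) for z_k = 4: log(7/4) = 0.5596
Sum over inside zeros: 2.1489.
I(r) = log|p(0)| + (inside sum) = 3.6889 + 2.1489 = 5.8377.
Closed form (all zeros inside, monic): I(r) = n·log(r) = 3·log(7) = 5.8377. ✓

I(r) ≈ 5.8377.


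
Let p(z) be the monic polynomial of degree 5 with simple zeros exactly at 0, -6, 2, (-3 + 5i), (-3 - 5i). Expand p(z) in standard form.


The polynomial is p(z) = ∏_{α ∈ S} (z − α), where S = {0, -6, 2, (-3 + 5i), (-3 - 5i)}.
Expanding the product yields: p(z) = z^5 + 10·z^4 + 46·z^3 + 64·z^2 -408·z.
Note conjugate pairs combine to real quadratics: (z − (-3+5i))(z − (-3−5i)) = z² + 6z + 34.
The resulting polynomial has degree 5 and real coefficients as required.

p(z) = z^5 + 10·z^4 + 46·z^3 + 64·z^2 -408·z.


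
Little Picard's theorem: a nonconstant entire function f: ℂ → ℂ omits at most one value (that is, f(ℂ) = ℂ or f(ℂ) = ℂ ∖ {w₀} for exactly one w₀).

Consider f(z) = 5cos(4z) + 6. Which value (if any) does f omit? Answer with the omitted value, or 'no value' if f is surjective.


Little Picard bounds the complement of f(ℂ) to at most one point.
cos is entire and surjective onto ℂ: for every w ∈ ℂ, cos(ζ) = w has a solution ζ ∈ ℂ (e.g., via the complex inverse arccos). With ζ = 4z this gives z = ζ/(4). Then 5·cos(4z) takes every value in 5·ℂ = ℂ, and adding 6 is a bijection of ℂ. So f is surjective and omits no value. (Note: only on the real line is cos bounded by [−1, 1].)

Omitted value: no value.


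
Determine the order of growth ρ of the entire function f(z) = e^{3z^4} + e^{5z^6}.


Each summand is entire of order 4 and 6 respectively (as in the single-exponential case). The order of a sum is at most the max of the orders, so ρ ≤ 6. For the lower bound: on |z|=r choose arg z so that 5z^6 is real positive; then |e^{5z^6}| = e^{5r^6} while |e^{3z^4}| ≤ e^{3r^4} = o(e^{5r^6}). So |f| ≥ e^{5r^6}(1 − o(1)) and ρ ≥ 6. Hence ρ = max(4, 6) = 6.
Therefore ρ = 6.

Order ρ = 6.


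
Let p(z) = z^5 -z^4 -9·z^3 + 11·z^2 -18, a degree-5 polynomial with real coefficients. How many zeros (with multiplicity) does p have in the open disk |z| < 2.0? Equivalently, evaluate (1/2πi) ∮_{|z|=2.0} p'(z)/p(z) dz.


The zeros of p are: -1, -3, 3, (1 + 1i), (1 - 1i).
Their magnitudes are: 1, 3, 3, 1.414, 1.414.
Zeros with |z| < R = 2.0: -1, (1 + 1i), (1 - 1i).
Count = 3.
By the argument principle, (1/2πi) ∮_{|z|=R} p'(z)/p(z) dz equals exactly this count.

Number of zeros inside |z| < 2.0: 3.


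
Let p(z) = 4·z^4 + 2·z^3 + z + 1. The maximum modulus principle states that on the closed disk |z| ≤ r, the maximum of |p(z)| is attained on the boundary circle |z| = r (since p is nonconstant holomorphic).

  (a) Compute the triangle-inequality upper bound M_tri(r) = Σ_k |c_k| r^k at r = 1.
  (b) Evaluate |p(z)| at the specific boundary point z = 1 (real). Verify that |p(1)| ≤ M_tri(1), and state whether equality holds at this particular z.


Coefficients: c_0 = 1, c_1 = 1, c_2 = 0, c_3 = 2, c_4 = 4. Radius r = 1.
Part (a). Triangle bound: M_tri(r) = Σ_k |c_k| r^k
  = |1|·1^0 + |1|·1^1 + |0|·1^2 + |2|·1^3 + |4|·1^4
  = 1 + 1 + 0 + 2 + 4 = 8.
This bounds M(r) := max_{|z|=r} |p(z)| from above; equality holds iff all terms c_k z^k can be made to align in phase at a single z on |z|=r.
Part (b). At z = 1 (real, on the circle |z| = r):
  p(1) = (1)·1^0 + (1)·1^1 + (0)·1^2 + (2)·1^3 + (4)·1^4 = 8.
  |p(1)| = 8.
Since all nonzero coefficients share the same sign, |p(1)| = 8 = M_tri(1); the triangle bound is attained at z = 1, so in fact M(r) = 8.

M_tri(1) = 8; |p(1)| = 8; equality at z=1: yes.


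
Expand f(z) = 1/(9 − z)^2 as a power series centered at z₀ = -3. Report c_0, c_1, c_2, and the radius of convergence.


Let w = z − z₀, so z = z₀ + w.
Then 9 − z = 9 − (z₀ + w) = (9 − z₀) − w = 12 − w.
f(z) = 1/(12 − w)^2 = (1/(12)^2) · (1 − w/(12))^{−2}.
By the binomial series (1−u)^{−2} = Σ_{n≥0} C(n+1, 1) u^n for |u|<1, with u = w/(12):
  c_n = C(n+1, 1) / (12)^(n+2).
  c_0 = 1/(12)^2 = 1/144.
  c_1 = 2/(12)^3 = 1/864.
  c_2 = 3/(12)^4 = 1/6912.
The series is valid for |w/d| < 1, i.e. |z − z₀| < |d|.
Radius of convergence: R = |9 − z₀| = |12| = 12 (distance from z₀ to the singularity z = 9).

c_0 = 1/144, c_1 = 1/864, c_2 = 1/6912; R = 12.


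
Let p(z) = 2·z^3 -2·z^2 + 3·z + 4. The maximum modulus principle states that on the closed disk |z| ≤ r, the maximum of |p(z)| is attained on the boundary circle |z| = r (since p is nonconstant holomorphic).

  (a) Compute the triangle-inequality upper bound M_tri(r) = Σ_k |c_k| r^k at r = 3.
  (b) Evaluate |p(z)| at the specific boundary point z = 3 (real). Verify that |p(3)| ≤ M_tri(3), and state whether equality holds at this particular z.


Coefficients: c_0 = 4, c_1 = 3, c_2 = -2, c_3 = 2. Radius r = 3.
Part (a). Triangle bound: M_tri(r) = Σ_k |c_k| r^k
  = |4|·3^0 + |3|·3^1 + |-2|·3^2 + |2|·3^3
  = 4 + 9 + 18 + 54 = 85.
This bounds M(r) := max_{|z|=r} |p(z)| from above; equality holds iff all terms c_k z^k can be made to align in phase at a single z on |z|=r.
Part (b). At z = 3 (real, on the circle |z| = r):
  p(3) = (4)·3^0 + (3)·3^1 + (-2)·3^2 + (2)·3^3 = 49.
  |p(3)| = 49.
Check: |p(3)| = 49 ≤ 85 = M_tri(3). ✓ Equality does not hold at z = 3 (the coefficients have mixed signs, so the terms do not all align in phase there).

M_tri(3) = 85; |p(3)| = 49; equality at z=3: no.


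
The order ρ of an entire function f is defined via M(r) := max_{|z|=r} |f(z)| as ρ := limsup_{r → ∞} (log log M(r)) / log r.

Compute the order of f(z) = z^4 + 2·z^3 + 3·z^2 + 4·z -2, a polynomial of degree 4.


|f(z)| ≤ Σ|c_k|·r^k = O(r^4) as r → ∞. Polynomial growth is O(e^{r^ε}) for every ε > 0 (since r^4/e^{r^ε} → 0), so ρ ≤ ε for all ε > 0, i.e. ρ = 0. Every nonconstant polynomial has order 0.
Therefore ρ = 0.

Order ρ = 0.


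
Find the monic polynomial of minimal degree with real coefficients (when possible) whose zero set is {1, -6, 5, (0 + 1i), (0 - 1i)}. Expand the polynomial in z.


The polynomial is p(z) = ∏_{α ∈ S} (z − α), where S = {1, -6, 5, (0 + 1i), (0 - 1i)}.
Expanding the product yields: p(z) = z^5 -30·z^3 + 30·z^2 -31·z + 30.
Note conjugate pairs combine to real quadratics: (z − (0+1i))(z − (0−1i)) = z² + 1.
The resulting polynomial has degree 5 and real coefficients as required.

p(z) = z^5 -30·z^3 + 30·z^2 -31·z + 30.


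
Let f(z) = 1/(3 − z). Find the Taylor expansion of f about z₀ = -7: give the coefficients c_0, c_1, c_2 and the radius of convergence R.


Let w = z − z₀, so z = z₀ + w.
Then 3 − z = 3 − (z₀ + w) = (3 − z₀) − w = 10 − w.
f(z) = 1/(10 − w) = (1/(10)) · 1/(1 − w/(10)) = Σ_{n≥0} w^n / (10)^(n+1).
So c_n = 1/(10)^(n+1):
  c_0 = 1/(10)^1 = 1/10.
  c_1 = 1/(10)^2 = 1/100.
  c_2 = 1/(10)^3 = 1/1000.
The series is valid for |w/d| < 1, i.e. |z − z₀| < |d|.
Radius of convergence: R = |3 − z₀| = |10| = 10 (distance from z₀ to the singularity z = 3).

c_0 = 1/10, c_1 = 1/100, c_2 = 1/1000; R = 10.


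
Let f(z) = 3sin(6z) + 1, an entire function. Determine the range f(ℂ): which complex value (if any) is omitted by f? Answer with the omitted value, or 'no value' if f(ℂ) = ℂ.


Little Picard bounds the complement of f(ℂ) to at most one point.
sin is entire and surjective onto ℂ: for every w ∈ ℂ, sin(ζ) = w has a solution ζ ∈ ℂ (e.g., via the complex inverse arcsin). With ζ = 6z this gives z = ζ/(6). Then 3·sin(6z) takes every value in 3·ℂ = ℂ, and adding 1 is a bijection of ℂ. So f is surjective and omits no value. (Note: only on the real line is sin bounded by [−1, 1].)

Omitted value: no value.


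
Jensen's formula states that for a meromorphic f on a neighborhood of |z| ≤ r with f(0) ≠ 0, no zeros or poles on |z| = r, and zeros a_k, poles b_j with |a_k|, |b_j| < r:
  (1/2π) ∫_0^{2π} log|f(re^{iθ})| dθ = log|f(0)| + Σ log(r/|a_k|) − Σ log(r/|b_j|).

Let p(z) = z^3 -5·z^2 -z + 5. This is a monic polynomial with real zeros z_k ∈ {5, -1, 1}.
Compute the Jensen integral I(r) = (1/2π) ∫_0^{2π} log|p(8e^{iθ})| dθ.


Zeros: -1, 1, 5; r = 8.
Inside |z| < r: -1, 1, 5. Outside (|z| ≥ r): ∅.
p(0) = 5, so log|p(0)| = log(5) = 1.6094.
Apply Jensen: I(r) = log|p(0)| + Σ_k log(r/|z_k|), summed over zeros inside |z| < r.
  log(r/|z_k|) for z_k = 5: log(8/5) = 0.4700
  log(r/|z_k|) for z_k = -1: log(8/1) = 2.0794
  log(r/|z_k|) for z_k = 1: log(8/1) = 2.0794
Sum over inside zeros: 4.6289.
I(r) = log|p(0)| + (inside sum) = 1.6094 + 4.6289 = 6.2383.
Closed form (all zeros inside, monic): I(r) = n·log(r) = 3·log(8) = 6.2383. ✓

I(r) ≈ 6.2383.


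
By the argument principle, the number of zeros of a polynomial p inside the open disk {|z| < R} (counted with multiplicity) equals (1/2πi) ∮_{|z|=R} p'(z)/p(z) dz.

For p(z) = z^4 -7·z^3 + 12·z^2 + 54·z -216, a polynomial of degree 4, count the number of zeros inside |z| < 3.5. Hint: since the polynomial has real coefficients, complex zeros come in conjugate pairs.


The zeros of p are: (3 + 3i), (3 - 3i), 4, -3.
Their magnitudes are: 4.243, 4.243, 4, 3.
Zeros with |z| < R = 3.5: -3.
Count = 1.
By the argument principle, (1/2πi) ∮_{|z|=R} p'(z)/p(z) dz equals exactly this count.

Number of zeros inside |z| < 3.5: 1.


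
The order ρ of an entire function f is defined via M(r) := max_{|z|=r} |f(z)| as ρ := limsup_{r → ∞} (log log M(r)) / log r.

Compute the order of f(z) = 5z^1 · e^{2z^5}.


M(r) = max_{|z|=r} |5|·|z|^1·|e^{2z^5}| = 5·r^1 · e^{2r^5} (the factors attain their maxima compatibly on |z|=r). Then log M(r) = log 5 + 1·log r + 2r^5, dominated by the last term, so log log M(r) ~ 5·log r. The polynomial factor 5z^1 contributes only a log r term and does not affect the order. ρ = 5.
Therefore ρ = 5.

Order ρ = 5.


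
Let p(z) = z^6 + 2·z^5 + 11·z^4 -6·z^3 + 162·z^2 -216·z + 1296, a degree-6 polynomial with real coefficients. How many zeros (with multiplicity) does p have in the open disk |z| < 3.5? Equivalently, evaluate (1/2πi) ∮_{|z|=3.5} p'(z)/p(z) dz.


The zeros of p are: (2 + 2i), (2 - 2i), (0 + 3i), (0 - 3i), (-3 + 3i), (-3 - 3i).
Their magnitudes are: 2.828, 2.828, 3, 3, 4.243, 4.243.
Zeros with |z| < R = 3.5: (2 + 2i), (2 - 2i), (0 + 3i), (0 - 3i).
Count = 4.
By the argument principle, (1/2πi) ∮_{|z|=R} p'(z)/p(z) dz equals exactly this count.

Number of zeros inside |z| < 3.5: 4.


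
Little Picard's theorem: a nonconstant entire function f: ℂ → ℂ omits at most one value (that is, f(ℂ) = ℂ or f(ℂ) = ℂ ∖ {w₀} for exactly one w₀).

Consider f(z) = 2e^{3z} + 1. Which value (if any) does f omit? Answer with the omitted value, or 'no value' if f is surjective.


Little Picard bounds the complement of f(ℂ) to at most one point.
e^{3z} is never zero on ℂ, so 2·e^{3z} takes every value in ℂ ∖ {0}. Adding 1 shifts the range to ℂ ∖ {1}. Thus f omits exactly the value 1.

Omitted value: 1.


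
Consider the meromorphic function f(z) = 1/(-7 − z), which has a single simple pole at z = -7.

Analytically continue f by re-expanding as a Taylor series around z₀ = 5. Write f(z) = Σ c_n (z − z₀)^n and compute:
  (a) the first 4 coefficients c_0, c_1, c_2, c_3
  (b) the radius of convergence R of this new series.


Let w = z − z₀, so z = z₀ + w.
Then -7 − z = -7 − (z₀ + w) = (-7 − z₀) − w = -12 − w.
f(z) = 1/(-12 − w) = (1/(-12)) · 1/(1 − w/(-12)) = Σ_{n≥0} w^n / (-12)^(n+1).
So c_n = 1/(-12)^(n+1):
  c_0 = 1/(-12)^1 = -1/12.
  c_1 = 1/(-12)^2 = 1/144.
  c_2 = 1/(-12)^3 = -1/1728.
  c_3 = 1/(-12)^4 = 1/20736.
The series is valid for |w/d| < 1, i.e. |z − z₀| < |d|.
Radius of convergence: R = |-7 − z₀| = |-12| = 12 (distance from z₀ to the singularity z = -7).

c_0 = -1/12, c_1 = 1/144, c_2 = -1/1728, c_3 = 1/20736; R = 12.


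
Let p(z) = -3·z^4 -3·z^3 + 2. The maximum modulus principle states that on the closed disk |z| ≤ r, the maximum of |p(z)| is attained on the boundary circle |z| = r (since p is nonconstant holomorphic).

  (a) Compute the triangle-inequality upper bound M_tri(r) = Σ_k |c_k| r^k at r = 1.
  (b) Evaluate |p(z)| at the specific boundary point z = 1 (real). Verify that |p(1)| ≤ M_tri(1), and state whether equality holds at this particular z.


Coefficients: c_0 = 2, c_1 = 0, c_2 = 0, c_3 = -3, c_4 = -3. Radius r = 1.
Part (a). Triangle bound: M_tri(r) = Σ_k |c_k| r^k
  = |2|·1^0 + |0|·1^1 + |0|·1^2 + |-3|·1^3 + |-3|·1^4
  = 2 + 0 + 0 + 3 + 3 = 8.
This bounds M(r) := max_{|z|=r} |p(z)| from above; equality holds iff all terms c_k z^k can be made to align in phase at a single z on |z|=r.
Part (b). At z = 1 (real, on the circle |z| = r):
  p(1) = (2)·1^0 + (0)·1^1 + (0)·1^2 + (-3)·1^3 + (-3)·1^4 = -4.
  |p(1)| = 4.
Check: |p(1)| = 4 ≤ 8 = M_tri(1). ✓ Equality does not hold at z = 1 (the coefficients have mixed signs, so the terms do not all align in phase there).

M_tri(1) = 8; |p(1)| = 4; equality at z=1: no.


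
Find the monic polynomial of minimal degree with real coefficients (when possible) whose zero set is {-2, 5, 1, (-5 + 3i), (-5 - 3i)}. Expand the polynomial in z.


The polynomial is p(z) = ∏_{α ∈ S} (z − α), where S = {-2, 5, 1, (-5 + 3i), (-5 - 3i)}.
Expanding the product yields: p(z) = z^5 + 6·z^4 -13·z^3 -196·z^2 -138·z + 340.
Note conjugate pairs combine to real quadratics: (z − (-5+3i))(z − (-5−3i)) = z² + 10z + 34.
The resulting polynomial has degree 5 and real coefficients as required.

p(z) = z^5 + 6·z^4 -13·z^3 -196·z^2 -138·z + 340.


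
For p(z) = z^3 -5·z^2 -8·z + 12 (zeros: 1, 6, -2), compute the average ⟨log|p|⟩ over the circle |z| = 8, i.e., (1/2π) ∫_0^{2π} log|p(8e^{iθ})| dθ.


Zeros: -2, 1, 6; r = 8.
Inside |z| < r: -2, 1, 6. Outside (|z| ≥ r): ∅.
p(0) = 12, so log|p(0)| = log(12) = 2.4849.
Apply Jensen: I(r) = log|p(0)| + Σ_k log(r/|z_k|), summed over zeros inside |z| < r.
  log(r/|z_k|) for z_k = 1: log(8/1) = 2.0794
  log(r/|z_k|) for z_k = 6: log(8/6) = 0.2877
  log(r/|z_k|) for z_k = -2: log(8/2) = 1.3863
Sum over inside zeros: 3.7534.
I(r) = log|p(0)| + (inside sum) = 2.4849 + 3.7534 = 6.2383.
Closed form (all zeros inside, monic): I(r) = n·log(r) = 3·log(8) = 6.2383. ✓

I(r) ≈ 6.2383.


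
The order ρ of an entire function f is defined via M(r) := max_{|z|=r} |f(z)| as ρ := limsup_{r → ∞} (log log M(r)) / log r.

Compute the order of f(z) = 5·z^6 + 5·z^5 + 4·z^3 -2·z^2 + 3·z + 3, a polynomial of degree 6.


|f(z)| ≤ Σ|c_k|·r^k = O(r^6) as r → ∞. Polynomial growth is O(e^{r^ε}) for every ε > 0 (since r^6/e^{r^ε} → 0), so ρ ≤ ε for all ε > 0, i.e. ρ = 0. Every nonconstant polynomial has order 0.
Therefore ρ = 0.

Order ρ = 0.


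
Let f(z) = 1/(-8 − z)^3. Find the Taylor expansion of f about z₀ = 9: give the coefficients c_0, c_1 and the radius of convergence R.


Let w = z − z₀, so z = z₀ + w.
Then -8 − z = -8 − (z₀ + w) = (-8 − z₀) − w = -17 − w.
f(z) = 1/(-17 − w)^3 = (1/(-17)^3) · (1 − w/(-17))^{−3}.
By the binomial series (1−u)^{−3} = Σ_{n≥0} C(n+2, 2) u^n for |u|<1, with u = w/(-17):
  c_n = C(n+2, 2) / (-17)^(n+3).
  c_0 = 1/(-17)^3 = -1/4913.
  c_1 = 3/(-17)^4 = 3/83521.
The series is valid for |w/d| < 1, i.e. |z − z₀| < |d|.
Radius of convergence: R = |-8 − z₀| = |-17| = 17 (distance from z₀ to the singularity z = -8).

c_0 = -1/4913, c_1 = 3/83521; R = 17.


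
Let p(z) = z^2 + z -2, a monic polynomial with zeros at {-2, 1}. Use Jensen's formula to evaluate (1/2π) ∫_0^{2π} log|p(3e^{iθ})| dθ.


Zeros: -2, 1; r = 3.
Inside |z| < r: -2, 1. Outside (|z| ≥ r): ∅.
p(0) = -2, so log|p(0)| = log(2) = 0.6931.
Apply Jensen: I(r) = log|p(0)| + Σ_k log(r/|z_k|), summed over zeros inside |z| < r.
  log(r/|z_k|) for z_k = -2: log(3/2) = 0.4055
  log(r/|z_k|) for z_k = 1: log(3/1) = 1.0986
Sum over inside zeros: 1.5041.
I(r) = log|p(0)| + (inside sum) = 0.6931 + 1.5041 = 2.1972.
Closed form (all zeros inside, monic): I(r) = n·log(r) = 2·log(3) = 2.1972. ✓

I(r) ≈ 2.1972.


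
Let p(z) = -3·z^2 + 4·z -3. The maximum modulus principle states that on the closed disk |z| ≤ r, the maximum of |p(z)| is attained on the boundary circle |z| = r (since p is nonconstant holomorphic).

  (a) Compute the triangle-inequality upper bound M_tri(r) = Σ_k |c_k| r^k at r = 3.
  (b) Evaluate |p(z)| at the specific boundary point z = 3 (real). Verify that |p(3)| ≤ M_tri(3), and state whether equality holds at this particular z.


Coefficients: c_0 = -3, c_1 = 4, c_2 = -3. Radius r = 3.
Part (a). Triangle bound: M_tri(r) = Σ_k |c_k| r^k
  = |-3|·3^0 + |4|·3^1 + |-3|·3^2
  = 3 + 12 + 27 = 42.
This bounds M(r) := max_{|z|=r} |p(z)| from above; equality holds iff all terms c_k z^k can be made to align in phase at a single z on |z|=r.
Part (b). At z = 3 (real, on the circle |z| = r):
  p(3) = (-3)·3^0 + (4)·3^1 + (-3)·3^2 = -18.
  |p(3)| = 18.
Check: |p(3)| = 18 ≤ 42 = M_tri(3). ✓ Equality does not hold at z = 3 (the coefficients have mixed signs, so the terms do not all align in phase there).

M_tri(3) = 42; |p(3)| = 18; equality at z=3: no.


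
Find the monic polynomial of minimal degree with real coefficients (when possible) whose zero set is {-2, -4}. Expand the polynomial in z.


The polynomial is p(z) = ∏_{α ∈ S} (z − α), where S = {-2, -4}.
Expanding the product yields: p(z) = z^2 + 6·z + 8.
The resulting polynomial has degree 2 and real coefficients as required.

p(z) = z^2 + 6·z + 8.


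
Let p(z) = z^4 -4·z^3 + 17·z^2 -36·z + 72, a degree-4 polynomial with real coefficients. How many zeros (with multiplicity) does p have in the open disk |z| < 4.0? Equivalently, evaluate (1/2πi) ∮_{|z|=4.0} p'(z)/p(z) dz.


The zeros of p are: (0 + 3i), (0 - 3i), (2 + 2i), (2 - 2i).
Their magnitudes are: 3, 3, 2.828, 2.828.
Zeros with |z| < R = 4.0: (0 + 3i), (0 - 3i), (2 + 2i), (2 - 2i).
Count = 4.
By the argument principle, (1/2πi) ∮_{|z|=R} p'(z)/p(z) dz equals exactly this count.

Number of zeros inside |z| < 4.0: 4.


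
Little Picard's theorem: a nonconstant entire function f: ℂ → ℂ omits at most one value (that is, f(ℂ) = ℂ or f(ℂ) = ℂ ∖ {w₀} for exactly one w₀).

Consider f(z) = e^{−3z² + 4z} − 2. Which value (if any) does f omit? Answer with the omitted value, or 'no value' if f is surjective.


Little Picard bounds the complement of f(ℂ) to at most one point.
The exponent g(z) = −3z² + 4z is a nonconstant polynomial, hence surjective onto ℂ. So e^{g(z)} takes every value in {e^w : w ∈ ℂ} = ℂ ∖ {0}. Adding -2 shifts the range to ℂ ∖ {-2}. f omits exactly -2.

Omitted value: -2.


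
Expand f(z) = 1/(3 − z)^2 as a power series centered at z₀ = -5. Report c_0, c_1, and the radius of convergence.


Let w = z − z₀, so z = z₀ + w.
Then 3 − z = 3 − (z₀ + w) = (3 − z₀) − w = 8 − w.
f(z) = 1/(8 − w)^2 = (1/(8)^2) · (1 − w/(8))^{−2}.
By the binomial series (1−u)^{−2} = Σ_{n≥0} C(n+1, 1) u^n for |u|<1, with u = w/(8):
  c_n = C(n+1, 1) / (8)^(n+2).
  c_0 = 1/(8)^2 = 1/64.
  c_1 = 2/(8)^3 = 1/256.
The series is valid for |w/d| < 1, i.e. |z − z₀| < |d|.
Radius of convergence: R = |3 − z₀| = |8| = 8 (distance from z₀ to the singularity z = 3).

c_0 = 1/64, c_1 = 1/256; R = 8.


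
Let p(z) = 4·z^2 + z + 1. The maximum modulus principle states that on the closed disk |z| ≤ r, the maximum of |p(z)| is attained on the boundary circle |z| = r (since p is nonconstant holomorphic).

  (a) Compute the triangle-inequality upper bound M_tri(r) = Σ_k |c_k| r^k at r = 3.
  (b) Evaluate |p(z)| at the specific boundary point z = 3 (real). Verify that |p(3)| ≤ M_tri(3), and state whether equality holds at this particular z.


Coefficients: c_0 = 1, c_1 = 1, c_2 = 4. Radius r = 3.
Part (a). Triangle bound: M_tri(r) = Σ_k |c_k| r^k
  = |1|·3^0 + |1|·3^1 + |4|·3^2
  = 1 + 3 + 36 = 40.
This bounds M(r) := max_{|z|=r} |p(z)| from above; equality holds iff all terms c_k z^k can be made to align in phase at a single z on |z|=r.
Part (b). At z = 3 (real, on the circle |z| = r):
  p(3) = (1)·3^0 + (1)·3^1 + (4)·3^2 = 40.
  |p(3)| = 40.
Since all nonzero coefficients share the same sign, |p(3)| = 40 = M_tri(3); the triangle bound is attained at z = 3, so in fact M(r) = 40.

M_tri(3) = 40; |p(3)| = 40; equality at z=3: yes.


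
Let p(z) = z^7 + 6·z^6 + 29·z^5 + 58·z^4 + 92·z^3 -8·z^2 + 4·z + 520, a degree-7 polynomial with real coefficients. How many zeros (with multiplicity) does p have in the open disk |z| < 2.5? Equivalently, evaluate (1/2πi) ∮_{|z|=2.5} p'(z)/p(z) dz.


The zeros of p are: (-2 + 3i), (-2 - 3i), (1 + 1i), (1 - 1i), (-1 + 3i), (-1 - 3i), -2.
Their magnitudes are: 3.606, 3.606, 1.414, 1.414, 3.162, 3.162, 2.
Zeros with |z| < R = 2.5: (1 + 1i), (1 - 1i), -2.
Count = 3.
By the argument principle, (1/2πi) ∮_{|z|=R} p'(z)/p(z) dz equals exactly this count.

Number of zeros inside |z| < 2.5: 3.


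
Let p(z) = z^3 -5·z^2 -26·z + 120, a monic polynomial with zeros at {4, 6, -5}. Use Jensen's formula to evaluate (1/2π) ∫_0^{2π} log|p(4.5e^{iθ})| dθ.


Zeros: -5, 4, 6; r = 4.5.
Inside |z| < r: 4. Outside (|z| ≥ r): -5, 6.
p(0) = 120, so log|p(0)| = log(120) = 4.7875.
Apply Jensen: I(r) = log|p(0)| + Σ_k log(r/|z_k|), summed over zeros inside |z| < r.
  log(r/|z_k|) for z_k = 4: log(4.5/4) = 0.1178
  Outside zeros (-5, 6) contribute nothing to the Jensen sum.
Sum over inside zeros: 0.1178.
I(r) = log|p(0)| + (inside sum) = 4.7875 + 0.1178 = 4.9053.
Note: since some zeros are outside |z| ≤ r, the simplified n·log(r) form does NOT apply — only the inside zeros contribute.

I(r) ≈ 4.9053.


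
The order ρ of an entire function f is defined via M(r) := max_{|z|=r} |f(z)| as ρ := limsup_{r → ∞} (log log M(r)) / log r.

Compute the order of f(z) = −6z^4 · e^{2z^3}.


M(r) = max_{|z|=r} |-6|·|z|^4·|e^{2z^3}| = 6·r^4 · e^{2r^3} (the factors attain their maxima compatibly on |z|=r). Then log M(r) = log 6 + 4·log r + 2r^3, dominated by the last term, so log log M(r) ~ 3·log r. The polynomial factor -6z^4 contributes only a log r term and does not affect the order. ρ = 3.
Therefore ρ = 3.

Order ρ = 3.


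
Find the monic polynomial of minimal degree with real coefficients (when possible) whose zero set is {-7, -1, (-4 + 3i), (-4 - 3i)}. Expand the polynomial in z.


The polynomial is p(z) = ∏_{α ∈ S} (z − α), where S = {-7, -1, (-4 + 3i), (-4 - 3i)}.
Expanding the product yields: p(z) = z^4 + 16·z^3 + 96·z^2 + 256·z + 175.
Note conjugate pairs combine to real quadratics: (z − (-4+3i))(z − (-4−3i)) = z² + 8z + 25.
The resulting polynomial has degree 4 and real coefficients as required.

p(z) = z^4 + 16·z^3 + 96·z^2 + 256·z + 175.


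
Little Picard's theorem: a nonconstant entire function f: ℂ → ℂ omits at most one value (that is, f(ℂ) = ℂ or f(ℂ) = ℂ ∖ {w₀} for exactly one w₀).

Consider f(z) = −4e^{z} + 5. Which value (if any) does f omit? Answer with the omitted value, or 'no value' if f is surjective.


Little Picard bounds the complement of f(ℂ) to at most one point.
e^{z} is never zero on ℂ, so -4·e^{z} takes every value in ℂ ∖ {0}. Adding 5 shifts the range to ℂ ∖ {5}. Thus f omits exactly the value 5.

Omitted value: 5.


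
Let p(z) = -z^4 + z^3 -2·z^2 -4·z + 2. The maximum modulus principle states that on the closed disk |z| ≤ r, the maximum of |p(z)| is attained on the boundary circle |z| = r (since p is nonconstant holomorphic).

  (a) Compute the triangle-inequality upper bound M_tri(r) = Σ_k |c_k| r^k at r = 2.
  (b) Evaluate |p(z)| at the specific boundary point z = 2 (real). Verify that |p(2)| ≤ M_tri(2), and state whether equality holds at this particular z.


Coefficients: c_0 = 2, c_1 = -4, c_2 = -2, c_3 = 1, c_4 = -1. Radius r = 2.
Part (a). Triangle bound: M_tri(r) = Σ_k |c_k| r^k
  = |2|·2^0 + |-4|·2^1 + |-2|·2^2 + |1|·2^3 + |-1|·2^4
  = 2 + 8 + 8 + 8 + 16 = 42.
This bounds M(r) := max_{|z|=r} |p(z)| from above; equality holds iff all terms c_k z^k can be made to align in phase at a single z on |z|=r.
Part (b). At z = 2 (real, on the circle |z| = r):
  p(2) = (2)·2^0 + (-4)·2^1 + (-2)·2^2 + (1)·2^3 + (-1)·2^4 = -22.
  |p(2)| = 22.
Check: |p(2)| = 22 ≤ 42 = M_tri(2). ✓ Equality does not hold at z = 2 (the coefficients have mixed signs, so the terms do not all align in phase there).

M_tri(2) = 42; |p(2)| = 22; equality at z=2: no.


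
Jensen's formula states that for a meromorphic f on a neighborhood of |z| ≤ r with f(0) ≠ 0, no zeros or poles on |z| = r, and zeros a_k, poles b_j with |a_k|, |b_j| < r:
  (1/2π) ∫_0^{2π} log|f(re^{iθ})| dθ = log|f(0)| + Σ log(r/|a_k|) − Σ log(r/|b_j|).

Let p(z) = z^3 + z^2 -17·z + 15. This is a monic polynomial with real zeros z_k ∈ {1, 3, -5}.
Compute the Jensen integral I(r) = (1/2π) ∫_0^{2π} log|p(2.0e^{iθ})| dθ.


Zeros: -5, 1, 3; r = 2.0.
Inside |z| < r: 1. Outside (|z| ≥ r): -5, 3.
p(0) = 15, so log|p(0)| = log(15) = 2.7081.
Apply Jensen: I(r) = log|p(0)| + Σ_k log(r/|z_k|), summed over zeros inside |z| < r.
  log(r/|z_k|) for z_k = 1: log(2.0/1) = 0.6931
  Outside zeros (-5, 3) contribute nothing to the Jensen sum.
Sum over inside zeros: 0.6931.
I(r) = log|p(0)| + (inside sum) = 2.7081 + 0.6931 = 3.4012.
Note: since some zeros are outside |z| ≤ r, the simplified n·log(r) form does NOT apply — only the inside zeros contribute.

I(r) ≈ 3.4012.


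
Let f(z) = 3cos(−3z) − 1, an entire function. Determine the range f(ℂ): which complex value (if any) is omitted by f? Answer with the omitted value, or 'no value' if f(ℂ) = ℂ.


Little Picard bounds the complement of f(ℂ) to at most one point.
cos is entire and surjective onto ℂ: for every w ∈ ℂ, cos(ζ) = w has a solution ζ ∈ ℂ (e.g., via the complex inverse arccos). With ζ = −3z this gives z = ζ/(-3). Then 3·cos(−3z) takes every value in 3·ℂ = ℂ, and adding -1 is a bijection of ℂ. So f is surjective and omits no value. (Note: only on the real line is cos bounded by [−1, 1].)

Omitted value: no value.


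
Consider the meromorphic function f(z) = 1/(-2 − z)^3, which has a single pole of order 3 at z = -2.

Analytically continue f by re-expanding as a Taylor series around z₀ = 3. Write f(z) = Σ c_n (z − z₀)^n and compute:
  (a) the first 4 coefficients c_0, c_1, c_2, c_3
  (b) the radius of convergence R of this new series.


Let w = z − z₀, so z = z₀ + w.
Then -2 − z = -2 − (z₀ + w) = (-2 − z₀) − w = -5 − w.
f(z) = 1/(-5 − w)^3 = (1/(-5)^3) · (1 − w/(-5))^{−3}.
By the binomial series (1−u)^{−3} = Σ_{n≥0} C(n+2, 2) u^n for |u|<1, with u = w/(-5):
  c_n = C(n+2, 2) / (-5)^(n+3).
  c_0 = 1/(-5)^3 = -1/125.
  c_1 = 3/(-5)^4 = 3/625.
  c_2 = 6/(-5)^5 = -6/3125.
  c_3 = 10/(-5)^6 = 2/3125.
The series is valid for |w/d| < 1, i.e. |z − z₀| < |d|.
Radius of convergence: R = |-2 − z₀| = |-5| = 5 (distance from z₀ to the singularity z = -2).

c_0 = -1/125, c_1 = 3/625, c_2 = -6/3125, c_3 = 2/3125; R = 5.


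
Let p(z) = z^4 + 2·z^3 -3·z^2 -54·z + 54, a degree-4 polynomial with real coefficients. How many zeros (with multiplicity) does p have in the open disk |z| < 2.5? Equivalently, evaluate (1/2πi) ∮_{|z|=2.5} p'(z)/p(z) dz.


The zeros of p are: 1, (-3 + 3i), (-3 - 3i), 3.
Their magnitudes are: 1, 4.243, 4.243, 3.
Zeros with |z| < R = 2.5: 1.
Count = 1.
By the argument principle, (1/2πi) ∮_{|z|=R} p'(z)/p(z) dz equals exactly this count.

Number of zeros inside |z| < 2.5: 1.


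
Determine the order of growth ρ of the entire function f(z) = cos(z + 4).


cos(w) is a linear combination of e^{iw} and e^{−iw} (or e^w, e^{−w} in the hyperbolic case), so |cos(w)| ≤ e^{|w|}. With w = z + 4, |w| ≤ 1|z| + 4 = 1r + 4 on |z| = r, giving M(r) ≤ e^{1r + 4}, so ρ ≤ 1. On a suitable ray (z = it for sin/cos; z = t for sinh/cosh, t real → ∞), |cos(z + 4)| grows like e^{1|t|}/2, so ρ ≥ 1. Hence ρ = 1.
Therefore ρ = 1.

Order ρ = 1.


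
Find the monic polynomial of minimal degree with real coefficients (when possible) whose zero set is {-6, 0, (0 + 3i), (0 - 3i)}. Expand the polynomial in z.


The polynomial is p(z) = ∏_{α ∈ S} (z − α), where S = {-6, 0, (0 + 3i), (0 - 3i)}.
Expanding the product yields: p(z) = z^4 + 6·z^3 + 9·z^2 + 54·z.
Note conjugate pairs combine to real quadratics: (z − (0+3i))(z − (0−3i)) = z² + 9.
The resulting polynomial has degree 4 and real coefficients as required.

p(z) = z^4 + 6·z^3 + 9·z^2 + 54·z.


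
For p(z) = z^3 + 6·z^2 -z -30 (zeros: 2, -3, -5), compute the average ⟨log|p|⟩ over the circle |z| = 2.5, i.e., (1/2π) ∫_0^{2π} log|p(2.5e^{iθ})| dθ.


Zeros: -5, -3, 2; r = 2.5.
Inside |z| < r: 2. Outside (|z| ≥ r): -5, -3.
p(0) = -30, so log|p(0)| = log(30) = 3.4012.
Apply Jensen: I(r) = log|p(0)| + Σ_k log(r/|z_k|), summed over zeros inside |z| < r.
  log(r/|z_k|) for z_k = 2: log(2.5/2) = 0.2231
  Outside zeros (-5, -3) contribute nothing to the Jensen sum.
Sum over inside zeros: 0.2231.
I(r) = log|p(0)| + (inside sum) = 3.4012 + 0.2231 = 3.6243.
Note: since some zeros are outside |z| ≤ r, the simplified n·log(r) form does NOT apply — only the inside zeros contribute.

I(r) ≈ 3.6243.


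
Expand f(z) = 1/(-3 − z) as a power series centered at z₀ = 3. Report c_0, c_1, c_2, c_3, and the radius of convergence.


Let w = z − z₀, so z = z₀ + w.
Then -3 − z = -3 − (z₀ + w) = (-3 − z₀) − w = -6 − w.
f(z) = 1/(-6 − w) = (1/(-6)) · 1/(1 − w/(-6)) = Σ_{n≥0} w^n / (-6)^(n+1).
So c_n = 1/(-6)^(n+1):
  c_0 = 1/(-6)^1 = -1/6.
  c_1 = 1/(-6)^2 = 1/36.
  c_2 = 1/(-6)^3 = -1/216.
  c_3 = 1/(-6)^4 = 1/1296.
The series is valid for |w/d| < 1, i.e. |z − z₀| < |d|.
Radius of convergence: R = |-3 − z₀| = |-6| = 6 (distance from z₀ to the singularity z = -3).

c_0 = -1/6, c_1 = 1/36, c_2 = -1/216, c_3 = 1/1296; R = 6.


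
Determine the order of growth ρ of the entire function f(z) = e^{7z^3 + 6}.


|e^{7z^3 + 6}| = e^{Re(7·z^3) + 6} ≤ e^{7|z|^3 + 6} = e^{7r^3 + 6} on |z| = r, so ρ ≤ 3. Choosing z on |z|=r so that 7·z^3 is real positive (always possible by picking arg z appropriately) gives |f(z)| = e^{7r^3 + 6}, matching the bound. The additive constant 6 does not affect log log M(r) ~ 3·log r. Hence ρ = 3.
Therefore ρ = 3.

Order ρ = 3.


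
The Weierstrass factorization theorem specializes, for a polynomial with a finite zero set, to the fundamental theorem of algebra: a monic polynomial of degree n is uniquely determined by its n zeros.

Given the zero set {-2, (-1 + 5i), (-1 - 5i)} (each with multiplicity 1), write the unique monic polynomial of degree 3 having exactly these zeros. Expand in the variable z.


The polynomial is p(z) = ∏_{α ∈ S} (z − α), where S = {-2, (-1 + 5i), (-1 - 5i)}.
Expanding the product yields: p(z) = z^3 + 4·z^2 + 30·z + 52.
Note conjugate pairs combine to real quadratics: (z − (-1+5i))(z − (-1−5i)) = z² + 2z + 26.
The resulting polynomial has degree 3 and real coefficients as required.

p(z) = z^3 + 4·z^2 + 30·z + 52.


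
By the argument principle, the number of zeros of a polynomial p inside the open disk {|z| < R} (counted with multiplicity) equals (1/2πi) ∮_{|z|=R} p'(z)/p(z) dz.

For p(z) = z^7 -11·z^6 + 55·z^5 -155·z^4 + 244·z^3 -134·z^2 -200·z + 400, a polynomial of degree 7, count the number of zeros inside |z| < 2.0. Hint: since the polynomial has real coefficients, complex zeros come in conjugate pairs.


The zeros of p are: (2 + 2i), (2 - 2i), -1, (1 + 2i), (1 - 2i), (3 + 1i), (3 - 1i).
Their magnitudes are: 2.828, 2.828, 1, 2.236, 2.236, 3.162, 3.162.
Zeros with |z| < R = 2.0: -1.
Count = 1.
By the argument principle, (1/2πi) ∮_{|z|=R} p'(z)/p(z) dz equals exactly this count.

Number of zeros inside |z| < 2.0: 1.


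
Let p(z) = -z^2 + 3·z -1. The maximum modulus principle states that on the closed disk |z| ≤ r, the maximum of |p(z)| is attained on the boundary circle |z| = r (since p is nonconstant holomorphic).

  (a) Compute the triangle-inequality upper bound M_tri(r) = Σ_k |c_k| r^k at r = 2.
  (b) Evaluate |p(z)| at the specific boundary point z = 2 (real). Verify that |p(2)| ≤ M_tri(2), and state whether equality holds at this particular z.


Coefficients: c_0 = -1, c_1 = 3, c_2 = -1. Radius r = 2.
Part (a). Triangle bound: M_tri(r) = Σ_k |c_k| r^k
  = |-1|·2^0 + |3|·2^1 + |-1|·2^2
  = 1 + 6 + 4 = 11.
This bounds M(r) := max_{|z|=r} |p(z)| from above; equality holds iff all terms c_k z^k can be made to align in phase at a single z on |z|=r.
Part (b). At z = 2 (real, on the circle |z| = r):
  p(2) = (-1)·2^0 + (3)·2^1 + (-1)·2^2 = 1.
  |p(2)| = 1.
Check: |p(2)| = 1 ≤ 11 = M_tri(2). ✓ Equality does not hold at z = 2 (the coefficients have mixed signs, so the terms do not all align in phase there).

M_tri(2) = 11; |p(2)| = 1; equality at z=2: no.


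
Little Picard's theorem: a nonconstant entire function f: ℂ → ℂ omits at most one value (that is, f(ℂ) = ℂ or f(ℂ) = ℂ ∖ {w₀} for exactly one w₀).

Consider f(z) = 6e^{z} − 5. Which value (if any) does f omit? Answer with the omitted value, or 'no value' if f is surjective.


Little Picard bounds the complement of f(ℂ) to at most one point.
e^{z} is never zero on ℂ, so 6·e^{z} takes every value in ℂ ∖ {0}. Adding -5 shifts the range to ℂ ∖ {-5}. Thus f omits exactly the value -5.

Omitted value: -5.


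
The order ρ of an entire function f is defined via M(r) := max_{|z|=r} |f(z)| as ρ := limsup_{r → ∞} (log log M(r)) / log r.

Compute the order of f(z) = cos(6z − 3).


cos(w) is a linear combination of e^{iw} and e^{−iw} (or e^w, e^{−w} in the hyperbolic case), so |cos(w)| ≤ e^{|w|}. With w = 6z − 3, |w| ≤ 6|z| + 3 = 6r + 3 on |z| = r, giving M(r) ≤ e^{6r + 3}, so ρ ≤ 1. On a suitable ray (z = it for sin/cos; z = t for sinh/cosh, t real → ∞), |cos(6z − 3)| grows like e^{6|t|}/2, so ρ ≥ 1. Hence ρ = 1.
Therefore ρ = 1.

Order ρ = 1.


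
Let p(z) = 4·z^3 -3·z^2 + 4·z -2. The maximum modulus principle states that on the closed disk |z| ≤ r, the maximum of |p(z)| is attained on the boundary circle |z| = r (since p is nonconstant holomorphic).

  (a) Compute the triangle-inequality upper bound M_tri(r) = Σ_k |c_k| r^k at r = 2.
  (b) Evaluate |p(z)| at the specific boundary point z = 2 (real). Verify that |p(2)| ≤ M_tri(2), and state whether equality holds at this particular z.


Coefficients: c_0 = -2, c_1 = 4, c_2 = -3, c_3 = 4. Radius r = 2.
Part (a). Triangle bound: M_tri(r) = Σ_k |c_k| r^k
  = |-2|·2^0 + |4|·2^1 + |-3|·2^2 + |4|·2^3
  = 2 + 8 + 12 + 32 = 54.
This bounds M(r) := max_{|z|=r} |p(z)| from above; equality holds iff all terms c_k z^k can be made to align in phase at a single z on |z|=r.
Part (b). At z = 2 (real, on the circle |z| = r):
  p(2) = (-2)·2^0 + (4)·2^1 + (-3)·2^2 + (4)·2^3 = 26.
  |p(2)| = 26.
Check: |p(2)| = 26 ≤ 54 = M_tri(2). ✓ Equality does not hold at z = 2 (the coefficients have mixed signs, so the terms do not all align in phase there).

M_tri(2) = 54; |p(2)| = 26; equality at z=2: no.
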